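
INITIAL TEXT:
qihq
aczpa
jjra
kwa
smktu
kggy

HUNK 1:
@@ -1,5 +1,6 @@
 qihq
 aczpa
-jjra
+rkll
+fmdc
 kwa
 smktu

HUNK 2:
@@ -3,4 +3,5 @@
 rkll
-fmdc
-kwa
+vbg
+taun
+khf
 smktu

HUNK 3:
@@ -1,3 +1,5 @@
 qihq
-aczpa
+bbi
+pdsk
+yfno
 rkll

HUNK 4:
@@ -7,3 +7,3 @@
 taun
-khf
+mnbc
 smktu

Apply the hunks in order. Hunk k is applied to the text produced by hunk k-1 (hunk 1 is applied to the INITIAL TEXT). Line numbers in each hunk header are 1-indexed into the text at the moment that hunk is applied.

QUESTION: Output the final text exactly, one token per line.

Answer: qihq
bbi
pdsk
yfno
rkll
vbg
taun
mnbc
smktu
kggy

Derivation:
Hunk 1: at line 1 remove [jjra] add [rkll,fmdc] -> 7 lines: qihq aczpa rkll fmdc kwa smktu kggy
Hunk 2: at line 3 remove [fmdc,kwa] add [vbg,taun,khf] -> 8 lines: qihq aczpa rkll vbg taun khf smktu kggy
Hunk 3: at line 1 remove [aczpa] add [bbi,pdsk,yfno] -> 10 lines: qihq bbi pdsk yfno rkll vbg taun khf smktu kggy
Hunk 4: at line 7 remove [khf] add [mnbc] -> 10 lines: qihq bbi pdsk yfno rkll vbg taun mnbc smktu kggy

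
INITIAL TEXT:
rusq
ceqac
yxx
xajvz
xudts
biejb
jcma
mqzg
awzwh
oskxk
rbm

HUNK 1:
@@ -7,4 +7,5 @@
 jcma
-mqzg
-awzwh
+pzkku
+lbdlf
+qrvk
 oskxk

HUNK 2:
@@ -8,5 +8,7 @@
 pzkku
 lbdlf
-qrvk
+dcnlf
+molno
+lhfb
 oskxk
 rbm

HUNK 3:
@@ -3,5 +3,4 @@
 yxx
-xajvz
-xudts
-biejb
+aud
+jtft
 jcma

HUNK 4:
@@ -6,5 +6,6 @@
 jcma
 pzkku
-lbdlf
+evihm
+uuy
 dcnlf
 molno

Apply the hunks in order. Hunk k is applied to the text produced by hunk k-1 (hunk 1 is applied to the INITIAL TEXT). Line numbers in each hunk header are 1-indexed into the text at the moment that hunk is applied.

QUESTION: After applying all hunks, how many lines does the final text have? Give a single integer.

Answer: 14

Derivation:
Hunk 1: at line 7 remove [mqzg,awzwh] add [pzkku,lbdlf,qrvk] -> 12 lines: rusq ceqac yxx xajvz xudts biejb jcma pzkku lbdlf qrvk oskxk rbm
Hunk 2: at line 8 remove [qrvk] add [dcnlf,molno,lhfb] -> 14 lines: rusq ceqac yxx xajvz xudts biejb jcma pzkku lbdlf dcnlf molno lhfb oskxk rbm
Hunk 3: at line 3 remove [xajvz,xudts,biejb] add [aud,jtft] -> 13 lines: rusq ceqac yxx aud jtft jcma pzkku lbdlf dcnlf molno lhfb oskxk rbm
Hunk 4: at line 6 remove [lbdlf] add [evihm,uuy] -> 14 lines: rusq ceqac yxx aud jtft jcma pzkku evihm uuy dcnlf molno lhfb oskxk rbm
Final line count: 14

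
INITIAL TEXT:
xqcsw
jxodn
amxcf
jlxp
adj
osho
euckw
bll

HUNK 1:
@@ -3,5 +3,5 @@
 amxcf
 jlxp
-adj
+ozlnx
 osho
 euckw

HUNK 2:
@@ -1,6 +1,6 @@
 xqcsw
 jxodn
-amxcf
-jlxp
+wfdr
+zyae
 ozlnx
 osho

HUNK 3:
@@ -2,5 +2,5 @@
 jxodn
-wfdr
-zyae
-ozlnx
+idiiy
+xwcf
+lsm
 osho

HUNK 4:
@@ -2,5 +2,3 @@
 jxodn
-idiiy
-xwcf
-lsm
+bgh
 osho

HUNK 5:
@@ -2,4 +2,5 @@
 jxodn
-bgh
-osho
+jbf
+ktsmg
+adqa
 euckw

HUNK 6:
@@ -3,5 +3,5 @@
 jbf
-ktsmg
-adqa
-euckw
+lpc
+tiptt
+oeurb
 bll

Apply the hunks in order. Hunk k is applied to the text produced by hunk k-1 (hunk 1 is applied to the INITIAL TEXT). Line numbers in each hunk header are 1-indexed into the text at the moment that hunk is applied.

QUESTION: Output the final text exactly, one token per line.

Answer: xqcsw
jxodn
jbf
lpc
tiptt
oeurb
bll

Derivation:
Hunk 1: at line 3 remove [adj] add [ozlnx] -> 8 lines: xqcsw jxodn amxcf jlxp ozlnx osho euckw bll
Hunk 2: at line 1 remove [amxcf,jlxp] add [wfdr,zyae] -> 8 lines: xqcsw jxodn wfdr zyae ozlnx osho euckw bll
Hunk 3: at line 2 remove [wfdr,zyae,ozlnx] add [idiiy,xwcf,lsm] -> 8 lines: xqcsw jxodn idiiy xwcf lsm osho euckw bll
Hunk 4: at line 2 remove [idiiy,xwcf,lsm] add [bgh] -> 6 lines: xqcsw jxodn bgh osho euckw bll
Hunk 5: at line 2 remove [bgh,osho] add [jbf,ktsmg,adqa] -> 7 lines: xqcsw jxodn jbf ktsmg adqa euckw bll
Hunk 6: at line 3 remove [ktsmg,adqa,euckw] add [lpc,tiptt,oeurb] -> 7 lines: xqcsw jxodn jbf lpc tiptt oeurb bll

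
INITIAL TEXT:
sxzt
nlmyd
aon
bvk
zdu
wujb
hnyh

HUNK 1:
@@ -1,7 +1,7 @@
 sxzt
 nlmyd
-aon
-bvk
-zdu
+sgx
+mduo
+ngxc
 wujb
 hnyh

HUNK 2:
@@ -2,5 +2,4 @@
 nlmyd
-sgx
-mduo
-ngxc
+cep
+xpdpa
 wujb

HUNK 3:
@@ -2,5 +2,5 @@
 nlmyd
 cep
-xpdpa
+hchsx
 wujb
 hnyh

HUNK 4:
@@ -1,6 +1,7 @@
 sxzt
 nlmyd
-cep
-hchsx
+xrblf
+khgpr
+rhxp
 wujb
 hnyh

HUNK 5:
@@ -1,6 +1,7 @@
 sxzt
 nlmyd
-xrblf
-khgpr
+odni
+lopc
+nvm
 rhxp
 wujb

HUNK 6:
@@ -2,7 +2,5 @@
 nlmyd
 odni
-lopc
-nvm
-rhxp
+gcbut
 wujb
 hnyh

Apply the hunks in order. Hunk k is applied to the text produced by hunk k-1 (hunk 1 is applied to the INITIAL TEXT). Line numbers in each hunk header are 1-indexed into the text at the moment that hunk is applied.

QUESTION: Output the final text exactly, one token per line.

Answer: sxzt
nlmyd
odni
gcbut
wujb
hnyh

Derivation:
Hunk 1: at line 1 remove [aon,bvk,zdu] add [sgx,mduo,ngxc] -> 7 lines: sxzt nlmyd sgx mduo ngxc wujb hnyh
Hunk 2: at line 2 remove [sgx,mduo,ngxc] add [cep,xpdpa] -> 6 lines: sxzt nlmyd cep xpdpa wujb hnyh
Hunk 3: at line 2 remove [xpdpa] add [hchsx] -> 6 lines: sxzt nlmyd cep hchsx wujb hnyh
Hunk 4: at line 1 remove [cep,hchsx] add [xrblf,khgpr,rhxp] -> 7 lines: sxzt nlmyd xrblf khgpr rhxp wujb hnyh
Hunk 5: at line 1 remove [xrblf,khgpr] add [odni,lopc,nvm] -> 8 lines: sxzt nlmyd odni lopc nvm rhxp wujb hnyh
Hunk 6: at line 2 remove [lopc,nvm,rhxp] add [gcbut] -> 6 lines: sxzt nlmyd odni gcbut wujb hnyh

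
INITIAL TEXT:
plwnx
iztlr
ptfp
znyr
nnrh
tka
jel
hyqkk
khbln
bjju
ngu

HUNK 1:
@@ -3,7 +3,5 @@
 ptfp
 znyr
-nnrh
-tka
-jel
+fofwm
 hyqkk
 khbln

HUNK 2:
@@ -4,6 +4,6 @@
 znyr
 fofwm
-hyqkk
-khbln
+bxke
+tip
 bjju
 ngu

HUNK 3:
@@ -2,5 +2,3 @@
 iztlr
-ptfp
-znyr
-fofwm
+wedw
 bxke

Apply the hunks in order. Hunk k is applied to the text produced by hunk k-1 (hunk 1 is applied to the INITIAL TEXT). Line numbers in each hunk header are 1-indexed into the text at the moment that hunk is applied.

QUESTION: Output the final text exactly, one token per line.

Hunk 1: at line 3 remove [nnrh,tka,jel] add [fofwm] -> 9 lines: plwnx iztlr ptfp znyr fofwm hyqkk khbln bjju ngu
Hunk 2: at line 4 remove [hyqkk,khbln] add [bxke,tip] -> 9 lines: plwnx iztlr ptfp znyr fofwm bxke tip bjju ngu
Hunk 3: at line 2 remove [ptfp,znyr,fofwm] add [wedw] -> 7 lines: plwnx iztlr wedw bxke tip bjju ngu

Answer: plwnx
iztlr
wedw
bxke
tip
bjju
ngu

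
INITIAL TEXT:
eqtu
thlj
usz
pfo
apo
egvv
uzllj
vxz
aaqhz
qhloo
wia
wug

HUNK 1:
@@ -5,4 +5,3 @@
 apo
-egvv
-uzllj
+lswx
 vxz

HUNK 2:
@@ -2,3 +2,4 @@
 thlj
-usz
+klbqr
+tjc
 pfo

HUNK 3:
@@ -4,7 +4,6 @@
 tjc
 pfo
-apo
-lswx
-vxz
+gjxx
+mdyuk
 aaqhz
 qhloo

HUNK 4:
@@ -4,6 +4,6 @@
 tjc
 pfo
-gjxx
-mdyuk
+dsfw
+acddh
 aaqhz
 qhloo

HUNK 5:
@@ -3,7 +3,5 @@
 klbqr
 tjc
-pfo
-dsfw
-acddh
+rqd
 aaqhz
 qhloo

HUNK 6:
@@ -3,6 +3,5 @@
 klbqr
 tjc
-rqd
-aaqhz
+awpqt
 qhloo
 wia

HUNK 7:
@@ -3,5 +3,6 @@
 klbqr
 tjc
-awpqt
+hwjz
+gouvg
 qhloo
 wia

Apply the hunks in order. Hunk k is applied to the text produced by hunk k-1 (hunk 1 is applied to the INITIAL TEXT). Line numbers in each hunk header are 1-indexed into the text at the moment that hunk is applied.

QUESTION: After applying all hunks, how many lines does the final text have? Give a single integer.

Answer: 9

Derivation:
Hunk 1: at line 5 remove [egvv,uzllj] add [lswx] -> 11 lines: eqtu thlj usz pfo apo lswx vxz aaqhz qhloo wia wug
Hunk 2: at line 2 remove [usz] add [klbqr,tjc] -> 12 lines: eqtu thlj klbqr tjc pfo apo lswx vxz aaqhz qhloo wia wug
Hunk 3: at line 4 remove [apo,lswx,vxz] add [gjxx,mdyuk] -> 11 lines: eqtu thlj klbqr tjc pfo gjxx mdyuk aaqhz qhloo wia wug
Hunk 4: at line 4 remove [gjxx,mdyuk] add [dsfw,acddh] -> 11 lines: eqtu thlj klbqr tjc pfo dsfw acddh aaqhz qhloo wia wug
Hunk 5: at line 3 remove [pfo,dsfw,acddh] add [rqd] -> 9 lines: eqtu thlj klbqr tjc rqd aaqhz qhloo wia wug
Hunk 6: at line 3 remove [rqd,aaqhz] add [awpqt] -> 8 lines: eqtu thlj klbqr tjc awpqt qhloo wia wug
Hunk 7: at line 3 remove [awpqt] add [hwjz,gouvg] -> 9 lines: eqtu thlj klbqr tjc hwjz gouvg qhloo wia wug
Final line count: 9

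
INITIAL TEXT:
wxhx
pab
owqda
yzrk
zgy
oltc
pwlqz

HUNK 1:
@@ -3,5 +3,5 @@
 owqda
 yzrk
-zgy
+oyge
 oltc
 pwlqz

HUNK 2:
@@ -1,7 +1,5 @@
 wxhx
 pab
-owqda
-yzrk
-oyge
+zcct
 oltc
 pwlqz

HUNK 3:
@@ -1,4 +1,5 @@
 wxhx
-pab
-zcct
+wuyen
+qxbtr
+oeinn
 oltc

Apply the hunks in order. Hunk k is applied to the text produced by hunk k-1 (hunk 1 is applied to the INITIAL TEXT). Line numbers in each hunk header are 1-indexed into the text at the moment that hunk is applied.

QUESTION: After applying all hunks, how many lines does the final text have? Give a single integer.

Answer: 6

Derivation:
Hunk 1: at line 3 remove [zgy] add [oyge] -> 7 lines: wxhx pab owqda yzrk oyge oltc pwlqz
Hunk 2: at line 1 remove [owqda,yzrk,oyge] add [zcct] -> 5 lines: wxhx pab zcct oltc pwlqz
Hunk 3: at line 1 remove [pab,zcct] add [wuyen,qxbtr,oeinn] -> 6 lines: wxhx wuyen qxbtr oeinn oltc pwlqz
Final line count: 6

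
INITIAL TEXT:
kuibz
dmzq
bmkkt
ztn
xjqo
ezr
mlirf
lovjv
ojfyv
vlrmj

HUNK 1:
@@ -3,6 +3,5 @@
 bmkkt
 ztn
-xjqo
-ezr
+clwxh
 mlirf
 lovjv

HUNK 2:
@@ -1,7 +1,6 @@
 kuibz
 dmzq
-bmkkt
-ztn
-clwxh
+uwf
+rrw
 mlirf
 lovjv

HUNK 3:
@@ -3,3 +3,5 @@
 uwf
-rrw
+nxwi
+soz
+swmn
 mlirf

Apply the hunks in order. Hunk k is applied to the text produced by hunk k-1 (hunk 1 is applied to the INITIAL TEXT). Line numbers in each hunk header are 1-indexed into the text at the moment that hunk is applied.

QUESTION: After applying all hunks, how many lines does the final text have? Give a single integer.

Answer: 10

Derivation:
Hunk 1: at line 3 remove [xjqo,ezr] add [clwxh] -> 9 lines: kuibz dmzq bmkkt ztn clwxh mlirf lovjv ojfyv vlrmj
Hunk 2: at line 1 remove [bmkkt,ztn,clwxh] add [uwf,rrw] -> 8 lines: kuibz dmzq uwf rrw mlirf lovjv ojfyv vlrmj
Hunk 3: at line 3 remove [rrw] add [nxwi,soz,swmn] -> 10 lines: kuibz dmzq uwf nxwi soz swmn mlirf lovjv ojfyv vlrmj
Final line count: 10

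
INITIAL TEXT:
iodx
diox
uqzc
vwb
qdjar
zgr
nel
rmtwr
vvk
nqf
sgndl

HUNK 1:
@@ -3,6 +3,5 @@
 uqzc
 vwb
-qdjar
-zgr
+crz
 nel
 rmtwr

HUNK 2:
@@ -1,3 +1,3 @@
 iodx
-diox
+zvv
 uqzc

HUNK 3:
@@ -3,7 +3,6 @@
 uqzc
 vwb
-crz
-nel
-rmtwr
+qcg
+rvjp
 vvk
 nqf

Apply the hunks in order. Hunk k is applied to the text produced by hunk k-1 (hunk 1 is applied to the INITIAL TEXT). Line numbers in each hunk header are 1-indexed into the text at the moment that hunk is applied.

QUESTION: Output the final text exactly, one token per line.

Answer: iodx
zvv
uqzc
vwb
qcg
rvjp
vvk
nqf
sgndl

Derivation:
Hunk 1: at line 3 remove [qdjar,zgr] add [crz] -> 10 lines: iodx diox uqzc vwb crz nel rmtwr vvk nqf sgndl
Hunk 2: at line 1 remove [diox] add [zvv] -> 10 lines: iodx zvv uqzc vwb crz nel rmtwr vvk nqf sgndl
Hunk 3: at line 3 remove [crz,nel,rmtwr] add [qcg,rvjp] -> 9 lines: iodx zvv uqzc vwb qcg rvjp vvk nqf sgndl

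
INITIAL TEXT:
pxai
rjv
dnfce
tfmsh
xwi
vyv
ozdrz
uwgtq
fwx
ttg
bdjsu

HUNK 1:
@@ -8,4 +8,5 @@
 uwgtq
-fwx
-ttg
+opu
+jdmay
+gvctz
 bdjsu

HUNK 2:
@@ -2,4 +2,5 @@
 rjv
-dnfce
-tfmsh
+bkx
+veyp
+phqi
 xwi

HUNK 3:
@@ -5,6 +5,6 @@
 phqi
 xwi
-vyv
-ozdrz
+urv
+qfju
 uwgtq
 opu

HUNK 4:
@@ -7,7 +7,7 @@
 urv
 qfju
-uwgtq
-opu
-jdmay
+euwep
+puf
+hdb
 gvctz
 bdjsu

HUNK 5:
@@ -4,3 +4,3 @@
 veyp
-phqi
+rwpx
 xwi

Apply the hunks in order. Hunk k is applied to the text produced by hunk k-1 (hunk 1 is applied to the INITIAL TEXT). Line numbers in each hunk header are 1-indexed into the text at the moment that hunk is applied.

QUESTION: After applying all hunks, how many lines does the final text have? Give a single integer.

Answer: 13

Derivation:
Hunk 1: at line 8 remove [fwx,ttg] add [opu,jdmay,gvctz] -> 12 lines: pxai rjv dnfce tfmsh xwi vyv ozdrz uwgtq opu jdmay gvctz bdjsu
Hunk 2: at line 2 remove [dnfce,tfmsh] add [bkx,veyp,phqi] -> 13 lines: pxai rjv bkx veyp phqi xwi vyv ozdrz uwgtq opu jdmay gvctz bdjsu
Hunk 3: at line 5 remove [vyv,ozdrz] add [urv,qfju] -> 13 lines: pxai rjv bkx veyp phqi xwi urv qfju uwgtq opu jdmay gvctz bdjsu
Hunk 4: at line 7 remove [uwgtq,opu,jdmay] add [euwep,puf,hdb] -> 13 lines: pxai rjv bkx veyp phqi xwi urv qfju euwep puf hdb gvctz bdjsu
Hunk 5: at line 4 remove [phqi] add [rwpx] -> 13 lines: pxai rjv bkx veyp rwpx xwi urv qfju euwep puf hdb gvctz bdjsu
Final line count: 13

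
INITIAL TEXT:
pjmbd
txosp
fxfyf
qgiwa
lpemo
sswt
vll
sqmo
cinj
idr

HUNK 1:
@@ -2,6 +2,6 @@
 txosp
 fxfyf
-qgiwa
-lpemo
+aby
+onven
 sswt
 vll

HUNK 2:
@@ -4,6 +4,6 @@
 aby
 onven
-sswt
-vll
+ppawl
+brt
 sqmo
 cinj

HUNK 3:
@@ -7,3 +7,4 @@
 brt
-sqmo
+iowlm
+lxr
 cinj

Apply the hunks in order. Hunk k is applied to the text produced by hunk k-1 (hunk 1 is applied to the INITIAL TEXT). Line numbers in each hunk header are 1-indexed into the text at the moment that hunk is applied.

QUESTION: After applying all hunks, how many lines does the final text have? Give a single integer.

Answer: 11

Derivation:
Hunk 1: at line 2 remove [qgiwa,lpemo] add [aby,onven] -> 10 lines: pjmbd txosp fxfyf aby onven sswt vll sqmo cinj idr
Hunk 2: at line 4 remove [sswt,vll] add [ppawl,brt] -> 10 lines: pjmbd txosp fxfyf aby onven ppawl brt sqmo cinj idr
Hunk 3: at line 7 remove [sqmo] add [iowlm,lxr] -> 11 lines: pjmbd txosp fxfyf aby onven ppawl brt iowlm lxr cinj idr
Final line count: 11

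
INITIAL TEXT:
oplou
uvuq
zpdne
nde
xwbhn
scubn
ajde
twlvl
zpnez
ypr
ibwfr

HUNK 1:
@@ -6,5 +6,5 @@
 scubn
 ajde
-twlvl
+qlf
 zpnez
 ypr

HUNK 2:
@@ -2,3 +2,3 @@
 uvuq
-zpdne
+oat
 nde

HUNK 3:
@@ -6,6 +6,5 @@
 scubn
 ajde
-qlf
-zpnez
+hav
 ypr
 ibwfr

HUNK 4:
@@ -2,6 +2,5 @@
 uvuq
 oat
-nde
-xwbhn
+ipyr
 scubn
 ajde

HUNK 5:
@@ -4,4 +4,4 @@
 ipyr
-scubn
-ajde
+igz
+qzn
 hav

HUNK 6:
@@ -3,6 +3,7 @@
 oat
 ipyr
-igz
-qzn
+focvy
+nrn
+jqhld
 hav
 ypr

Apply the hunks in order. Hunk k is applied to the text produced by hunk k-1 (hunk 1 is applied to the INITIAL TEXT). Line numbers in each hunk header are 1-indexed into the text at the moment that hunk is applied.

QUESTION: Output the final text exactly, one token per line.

Answer: oplou
uvuq
oat
ipyr
focvy
nrn
jqhld
hav
ypr
ibwfr

Derivation:
Hunk 1: at line 6 remove [twlvl] add [qlf] -> 11 lines: oplou uvuq zpdne nde xwbhn scubn ajde qlf zpnez ypr ibwfr
Hunk 2: at line 2 remove [zpdne] add [oat] -> 11 lines: oplou uvuq oat nde xwbhn scubn ajde qlf zpnez ypr ibwfr
Hunk 3: at line 6 remove [qlf,zpnez] add [hav] -> 10 lines: oplou uvuq oat nde xwbhn scubn ajde hav ypr ibwfr
Hunk 4: at line 2 remove [nde,xwbhn] add [ipyr] -> 9 lines: oplou uvuq oat ipyr scubn ajde hav ypr ibwfr
Hunk 5: at line 4 remove [scubn,ajde] add [igz,qzn] -> 9 lines: oplou uvuq oat ipyr igz qzn hav ypr ibwfr
Hunk 6: at line 3 remove [igz,qzn] add [focvy,nrn,jqhld] -> 10 lines: oplou uvuq oat ipyr focvy nrn jqhld hav ypr ibwfr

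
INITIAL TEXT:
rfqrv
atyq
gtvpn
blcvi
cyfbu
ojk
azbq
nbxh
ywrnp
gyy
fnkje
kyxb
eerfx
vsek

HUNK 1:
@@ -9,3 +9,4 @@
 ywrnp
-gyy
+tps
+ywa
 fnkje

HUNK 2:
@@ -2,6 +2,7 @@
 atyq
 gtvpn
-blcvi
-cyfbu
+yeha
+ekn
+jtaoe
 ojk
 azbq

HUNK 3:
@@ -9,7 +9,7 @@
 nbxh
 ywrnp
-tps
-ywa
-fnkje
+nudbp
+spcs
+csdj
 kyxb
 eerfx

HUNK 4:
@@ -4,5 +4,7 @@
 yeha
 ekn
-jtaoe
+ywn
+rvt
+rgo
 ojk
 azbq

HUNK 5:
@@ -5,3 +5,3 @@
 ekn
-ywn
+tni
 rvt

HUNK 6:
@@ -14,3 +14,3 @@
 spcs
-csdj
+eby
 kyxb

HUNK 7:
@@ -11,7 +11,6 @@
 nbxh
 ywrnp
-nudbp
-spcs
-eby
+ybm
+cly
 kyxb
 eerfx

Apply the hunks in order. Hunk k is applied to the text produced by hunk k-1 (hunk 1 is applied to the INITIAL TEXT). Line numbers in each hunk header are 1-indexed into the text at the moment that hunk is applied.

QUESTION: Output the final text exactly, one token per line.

Answer: rfqrv
atyq
gtvpn
yeha
ekn
tni
rvt
rgo
ojk
azbq
nbxh
ywrnp
ybm
cly
kyxb
eerfx
vsek

Derivation:
Hunk 1: at line 9 remove [gyy] add [tps,ywa] -> 15 lines: rfqrv atyq gtvpn blcvi cyfbu ojk azbq nbxh ywrnp tps ywa fnkje kyxb eerfx vsek
Hunk 2: at line 2 remove [blcvi,cyfbu] add [yeha,ekn,jtaoe] -> 16 lines: rfqrv atyq gtvpn yeha ekn jtaoe ojk azbq nbxh ywrnp tps ywa fnkje kyxb eerfx vsek
Hunk 3: at line 9 remove [tps,ywa,fnkje] add [nudbp,spcs,csdj] -> 16 lines: rfqrv atyq gtvpn yeha ekn jtaoe ojk azbq nbxh ywrnp nudbp spcs csdj kyxb eerfx vsek
Hunk 4: at line 4 remove [jtaoe] add [ywn,rvt,rgo] -> 18 lines: rfqrv atyq gtvpn yeha ekn ywn rvt rgo ojk azbq nbxh ywrnp nudbp spcs csdj kyxb eerfx vsek
Hunk 5: at line 5 remove [ywn] add [tni] -> 18 lines: rfqrv atyq gtvpn yeha ekn tni rvt rgo ojk azbq nbxh ywrnp nudbp spcs csdj kyxb eerfx vsek
Hunk 6: at line 14 remove [csdj] add [eby] -> 18 lines: rfqrv atyq gtvpn yeha ekn tni rvt rgo ojk azbq nbxh ywrnp nudbp spcs eby kyxb eerfx vsek
Hunk 7: at line 11 remove [nudbp,spcs,eby] add [ybm,cly] -> 17 lines: rfqrv atyq gtvpn yeha ekn tni rvt rgo ojk azbq nbxh ywrnp ybm cly kyxb eerfx vsek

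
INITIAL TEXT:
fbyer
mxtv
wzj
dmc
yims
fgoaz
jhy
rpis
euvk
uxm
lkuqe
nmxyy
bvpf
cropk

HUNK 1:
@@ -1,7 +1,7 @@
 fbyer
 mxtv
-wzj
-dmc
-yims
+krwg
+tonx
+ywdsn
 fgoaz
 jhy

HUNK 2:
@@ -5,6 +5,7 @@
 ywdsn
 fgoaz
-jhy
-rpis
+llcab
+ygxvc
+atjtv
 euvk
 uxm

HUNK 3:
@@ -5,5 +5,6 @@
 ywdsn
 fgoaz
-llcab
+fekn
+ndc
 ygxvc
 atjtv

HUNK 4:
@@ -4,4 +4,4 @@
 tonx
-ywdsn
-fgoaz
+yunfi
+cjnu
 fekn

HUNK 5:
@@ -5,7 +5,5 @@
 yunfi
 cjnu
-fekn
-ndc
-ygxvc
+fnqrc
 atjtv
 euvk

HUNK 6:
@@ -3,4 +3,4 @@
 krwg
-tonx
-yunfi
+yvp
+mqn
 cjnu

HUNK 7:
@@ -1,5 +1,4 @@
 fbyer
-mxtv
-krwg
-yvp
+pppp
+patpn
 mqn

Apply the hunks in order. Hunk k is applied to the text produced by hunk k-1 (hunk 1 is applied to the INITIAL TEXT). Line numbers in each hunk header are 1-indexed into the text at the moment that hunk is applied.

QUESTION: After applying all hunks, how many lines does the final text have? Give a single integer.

Answer: 13

Derivation:
Hunk 1: at line 1 remove [wzj,dmc,yims] add [krwg,tonx,ywdsn] -> 14 lines: fbyer mxtv krwg tonx ywdsn fgoaz jhy rpis euvk uxm lkuqe nmxyy bvpf cropk
Hunk 2: at line 5 remove [jhy,rpis] add [llcab,ygxvc,atjtv] -> 15 lines: fbyer mxtv krwg tonx ywdsn fgoaz llcab ygxvc atjtv euvk uxm lkuqe nmxyy bvpf cropk
Hunk 3: at line 5 remove [llcab] add [fekn,ndc] -> 16 lines: fbyer mxtv krwg tonx ywdsn fgoaz fekn ndc ygxvc atjtv euvk uxm lkuqe nmxyy bvpf cropk
Hunk 4: at line 4 remove [ywdsn,fgoaz] add [yunfi,cjnu] -> 16 lines: fbyer mxtv krwg tonx yunfi cjnu fekn ndc ygxvc atjtv euvk uxm lkuqe nmxyy bvpf cropk
Hunk 5: at line 5 remove [fekn,ndc,ygxvc] add [fnqrc] -> 14 lines: fbyer mxtv krwg tonx yunfi cjnu fnqrc atjtv euvk uxm lkuqe nmxyy bvpf cropk
Hunk 6: at line 3 remove [tonx,yunfi] add [yvp,mqn] -> 14 lines: fbyer mxtv krwg yvp mqn cjnu fnqrc atjtv euvk uxm lkuqe nmxyy bvpf cropk
Hunk 7: at line 1 remove [mxtv,krwg,yvp] add [pppp,patpn] -> 13 lines: fbyer pppp patpn mqn cjnu fnqrc atjtv euvk uxm lkuqe nmxyy bvpf cropk
Final line count: 13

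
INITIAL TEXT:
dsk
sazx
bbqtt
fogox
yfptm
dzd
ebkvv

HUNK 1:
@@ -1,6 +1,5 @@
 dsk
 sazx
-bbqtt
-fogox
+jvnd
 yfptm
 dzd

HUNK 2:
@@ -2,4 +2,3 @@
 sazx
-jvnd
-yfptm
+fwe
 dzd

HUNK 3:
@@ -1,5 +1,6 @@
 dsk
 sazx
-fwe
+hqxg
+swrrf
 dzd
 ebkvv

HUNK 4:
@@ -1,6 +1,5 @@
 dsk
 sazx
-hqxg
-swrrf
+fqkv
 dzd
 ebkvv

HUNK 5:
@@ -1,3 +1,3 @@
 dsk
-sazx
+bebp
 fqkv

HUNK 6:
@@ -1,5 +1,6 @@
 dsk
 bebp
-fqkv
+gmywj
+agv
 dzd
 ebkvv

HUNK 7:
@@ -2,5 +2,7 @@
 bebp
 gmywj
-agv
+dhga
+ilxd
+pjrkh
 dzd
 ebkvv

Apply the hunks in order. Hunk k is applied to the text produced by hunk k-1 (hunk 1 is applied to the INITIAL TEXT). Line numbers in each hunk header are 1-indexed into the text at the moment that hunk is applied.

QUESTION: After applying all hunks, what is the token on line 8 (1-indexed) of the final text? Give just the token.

Answer: ebkvv

Derivation:
Hunk 1: at line 1 remove [bbqtt,fogox] add [jvnd] -> 6 lines: dsk sazx jvnd yfptm dzd ebkvv
Hunk 2: at line 2 remove [jvnd,yfptm] add [fwe] -> 5 lines: dsk sazx fwe dzd ebkvv
Hunk 3: at line 1 remove [fwe] add [hqxg,swrrf] -> 6 lines: dsk sazx hqxg swrrf dzd ebkvv
Hunk 4: at line 1 remove [hqxg,swrrf] add [fqkv] -> 5 lines: dsk sazx fqkv dzd ebkvv
Hunk 5: at line 1 remove [sazx] add [bebp] -> 5 lines: dsk bebp fqkv dzd ebkvv
Hunk 6: at line 1 remove [fqkv] add [gmywj,agv] -> 6 lines: dsk bebp gmywj agv dzd ebkvv
Hunk 7: at line 2 remove [agv] add [dhga,ilxd,pjrkh] -> 8 lines: dsk bebp gmywj dhga ilxd pjrkh dzd ebkvv
Final line 8: ebkvv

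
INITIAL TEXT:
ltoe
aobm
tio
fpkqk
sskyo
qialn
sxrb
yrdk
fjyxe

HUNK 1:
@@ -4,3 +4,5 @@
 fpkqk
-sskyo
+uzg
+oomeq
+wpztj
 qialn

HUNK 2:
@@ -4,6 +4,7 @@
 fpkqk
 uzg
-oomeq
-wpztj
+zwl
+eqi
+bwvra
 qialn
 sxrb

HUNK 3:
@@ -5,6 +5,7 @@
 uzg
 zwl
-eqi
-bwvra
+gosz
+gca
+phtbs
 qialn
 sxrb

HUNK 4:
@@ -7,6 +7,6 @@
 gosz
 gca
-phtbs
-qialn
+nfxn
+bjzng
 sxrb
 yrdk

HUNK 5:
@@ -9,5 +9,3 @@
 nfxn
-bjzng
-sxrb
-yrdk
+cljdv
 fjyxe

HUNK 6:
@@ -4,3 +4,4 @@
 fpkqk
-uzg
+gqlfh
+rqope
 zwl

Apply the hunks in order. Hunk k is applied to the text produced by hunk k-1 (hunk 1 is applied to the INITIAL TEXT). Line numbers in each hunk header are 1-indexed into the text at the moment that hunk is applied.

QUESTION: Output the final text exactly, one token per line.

Answer: ltoe
aobm
tio
fpkqk
gqlfh
rqope
zwl
gosz
gca
nfxn
cljdv
fjyxe

Derivation:
Hunk 1: at line 4 remove [sskyo] add [uzg,oomeq,wpztj] -> 11 lines: ltoe aobm tio fpkqk uzg oomeq wpztj qialn sxrb yrdk fjyxe
Hunk 2: at line 4 remove [oomeq,wpztj] add [zwl,eqi,bwvra] -> 12 lines: ltoe aobm tio fpkqk uzg zwl eqi bwvra qialn sxrb yrdk fjyxe
Hunk 3: at line 5 remove [eqi,bwvra] add [gosz,gca,phtbs] -> 13 lines: ltoe aobm tio fpkqk uzg zwl gosz gca phtbs qialn sxrb yrdk fjyxe
Hunk 4: at line 7 remove [phtbs,qialn] add [nfxn,bjzng] -> 13 lines: ltoe aobm tio fpkqk uzg zwl gosz gca nfxn bjzng sxrb yrdk fjyxe
Hunk 5: at line 9 remove [bjzng,sxrb,yrdk] add [cljdv] -> 11 lines: ltoe aobm tio fpkqk uzg zwl gosz gca nfxn cljdv fjyxe
Hunk 6: at line 4 remove [uzg] add [gqlfh,rqope] -> 12 lines: ltoe aobm tio fpkqk gqlfh rqope zwl gosz gca nfxn cljdv fjyxe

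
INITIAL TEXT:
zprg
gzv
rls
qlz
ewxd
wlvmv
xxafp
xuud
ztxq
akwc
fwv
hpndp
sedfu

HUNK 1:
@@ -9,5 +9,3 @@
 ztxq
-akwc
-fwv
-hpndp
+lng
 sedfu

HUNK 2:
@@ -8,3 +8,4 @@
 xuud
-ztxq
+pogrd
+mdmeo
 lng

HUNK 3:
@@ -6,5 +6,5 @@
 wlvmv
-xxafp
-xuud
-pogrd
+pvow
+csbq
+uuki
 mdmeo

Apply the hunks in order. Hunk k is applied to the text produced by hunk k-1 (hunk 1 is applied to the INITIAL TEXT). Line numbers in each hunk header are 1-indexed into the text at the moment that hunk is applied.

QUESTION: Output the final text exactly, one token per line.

Hunk 1: at line 9 remove [akwc,fwv,hpndp] add [lng] -> 11 lines: zprg gzv rls qlz ewxd wlvmv xxafp xuud ztxq lng sedfu
Hunk 2: at line 8 remove [ztxq] add [pogrd,mdmeo] -> 12 lines: zprg gzv rls qlz ewxd wlvmv xxafp xuud pogrd mdmeo lng sedfu
Hunk 3: at line 6 remove [xxafp,xuud,pogrd] add [pvow,csbq,uuki] -> 12 lines: zprg gzv rls qlz ewxd wlvmv pvow csbq uuki mdmeo lng sedfu

Answer: zprg
gzv
rls
qlz
ewxd
wlvmv
pvow
csbq
uuki
mdmeo
lng
sedfu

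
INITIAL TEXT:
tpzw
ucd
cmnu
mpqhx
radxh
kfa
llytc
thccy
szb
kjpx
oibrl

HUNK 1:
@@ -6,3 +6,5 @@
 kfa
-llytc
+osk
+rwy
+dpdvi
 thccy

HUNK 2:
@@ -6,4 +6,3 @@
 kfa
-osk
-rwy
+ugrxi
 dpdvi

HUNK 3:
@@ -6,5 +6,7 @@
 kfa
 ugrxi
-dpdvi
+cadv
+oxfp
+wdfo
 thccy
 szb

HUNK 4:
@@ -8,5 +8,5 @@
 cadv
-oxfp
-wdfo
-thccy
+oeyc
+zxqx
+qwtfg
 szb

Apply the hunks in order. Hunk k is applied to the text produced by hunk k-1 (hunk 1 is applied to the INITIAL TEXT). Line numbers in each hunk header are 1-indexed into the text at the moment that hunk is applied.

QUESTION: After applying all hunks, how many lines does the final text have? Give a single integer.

Answer: 14

Derivation:
Hunk 1: at line 6 remove [llytc] add [osk,rwy,dpdvi] -> 13 lines: tpzw ucd cmnu mpqhx radxh kfa osk rwy dpdvi thccy szb kjpx oibrl
Hunk 2: at line 6 remove [osk,rwy] add [ugrxi] -> 12 lines: tpzw ucd cmnu mpqhx radxh kfa ugrxi dpdvi thccy szb kjpx oibrl
Hunk 3: at line 6 remove [dpdvi] add [cadv,oxfp,wdfo] -> 14 lines: tpzw ucd cmnu mpqhx radxh kfa ugrxi cadv oxfp wdfo thccy szb kjpx oibrl
Hunk 4: at line 8 remove [oxfp,wdfo,thccy] add [oeyc,zxqx,qwtfg] -> 14 lines: tpzw ucd cmnu mpqhx radxh kfa ugrxi cadv oeyc zxqx qwtfg szb kjpx oibrl
Final line count: 14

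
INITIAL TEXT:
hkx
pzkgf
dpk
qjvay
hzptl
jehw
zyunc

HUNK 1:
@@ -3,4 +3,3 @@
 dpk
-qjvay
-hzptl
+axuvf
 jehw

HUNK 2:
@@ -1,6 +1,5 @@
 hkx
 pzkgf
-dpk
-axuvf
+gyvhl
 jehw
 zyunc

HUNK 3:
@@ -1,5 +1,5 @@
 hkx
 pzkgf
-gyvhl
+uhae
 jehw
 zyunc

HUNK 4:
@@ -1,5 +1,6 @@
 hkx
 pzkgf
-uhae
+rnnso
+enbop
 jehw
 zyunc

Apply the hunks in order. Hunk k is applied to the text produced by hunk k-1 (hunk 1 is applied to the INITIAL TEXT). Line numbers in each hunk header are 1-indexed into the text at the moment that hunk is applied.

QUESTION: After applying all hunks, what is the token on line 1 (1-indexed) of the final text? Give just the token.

Hunk 1: at line 3 remove [qjvay,hzptl] add [axuvf] -> 6 lines: hkx pzkgf dpk axuvf jehw zyunc
Hunk 2: at line 1 remove [dpk,axuvf] add [gyvhl] -> 5 lines: hkx pzkgf gyvhl jehw zyunc
Hunk 3: at line 1 remove [gyvhl] add [uhae] -> 5 lines: hkx pzkgf uhae jehw zyunc
Hunk 4: at line 1 remove [uhae] add [rnnso,enbop] -> 6 lines: hkx pzkgf rnnso enbop jehw zyunc
Final line 1: hkx

Answer: hkx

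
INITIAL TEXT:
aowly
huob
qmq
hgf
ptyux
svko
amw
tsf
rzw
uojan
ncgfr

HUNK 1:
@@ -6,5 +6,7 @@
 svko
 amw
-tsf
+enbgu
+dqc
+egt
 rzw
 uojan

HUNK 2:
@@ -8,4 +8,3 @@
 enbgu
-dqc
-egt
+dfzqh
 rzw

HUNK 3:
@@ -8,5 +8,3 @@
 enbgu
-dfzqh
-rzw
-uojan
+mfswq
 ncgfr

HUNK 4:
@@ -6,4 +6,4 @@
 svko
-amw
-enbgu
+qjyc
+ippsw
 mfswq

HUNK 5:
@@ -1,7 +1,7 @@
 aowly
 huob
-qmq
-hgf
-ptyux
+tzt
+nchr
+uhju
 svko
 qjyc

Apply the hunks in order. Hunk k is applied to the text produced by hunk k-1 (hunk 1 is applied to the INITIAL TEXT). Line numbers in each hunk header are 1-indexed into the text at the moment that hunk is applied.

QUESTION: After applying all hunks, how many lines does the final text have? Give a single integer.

Hunk 1: at line 6 remove [tsf] add [enbgu,dqc,egt] -> 13 lines: aowly huob qmq hgf ptyux svko amw enbgu dqc egt rzw uojan ncgfr
Hunk 2: at line 8 remove [dqc,egt] add [dfzqh] -> 12 lines: aowly huob qmq hgf ptyux svko amw enbgu dfzqh rzw uojan ncgfr
Hunk 3: at line 8 remove [dfzqh,rzw,uojan] add [mfswq] -> 10 lines: aowly huob qmq hgf ptyux svko amw enbgu mfswq ncgfr
Hunk 4: at line 6 remove [amw,enbgu] add [qjyc,ippsw] -> 10 lines: aowly huob qmq hgf ptyux svko qjyc ippsw mfswq ncgfr
Hunk 5: at line 1 remove [qmq,hgf,ptyux] add [tzt,nchr,uhju] -> 10 lines: aowly huob tzt nchr uhju svko qjyc ippsw mfswq ncgfr
Final line count: 10

Answer: 10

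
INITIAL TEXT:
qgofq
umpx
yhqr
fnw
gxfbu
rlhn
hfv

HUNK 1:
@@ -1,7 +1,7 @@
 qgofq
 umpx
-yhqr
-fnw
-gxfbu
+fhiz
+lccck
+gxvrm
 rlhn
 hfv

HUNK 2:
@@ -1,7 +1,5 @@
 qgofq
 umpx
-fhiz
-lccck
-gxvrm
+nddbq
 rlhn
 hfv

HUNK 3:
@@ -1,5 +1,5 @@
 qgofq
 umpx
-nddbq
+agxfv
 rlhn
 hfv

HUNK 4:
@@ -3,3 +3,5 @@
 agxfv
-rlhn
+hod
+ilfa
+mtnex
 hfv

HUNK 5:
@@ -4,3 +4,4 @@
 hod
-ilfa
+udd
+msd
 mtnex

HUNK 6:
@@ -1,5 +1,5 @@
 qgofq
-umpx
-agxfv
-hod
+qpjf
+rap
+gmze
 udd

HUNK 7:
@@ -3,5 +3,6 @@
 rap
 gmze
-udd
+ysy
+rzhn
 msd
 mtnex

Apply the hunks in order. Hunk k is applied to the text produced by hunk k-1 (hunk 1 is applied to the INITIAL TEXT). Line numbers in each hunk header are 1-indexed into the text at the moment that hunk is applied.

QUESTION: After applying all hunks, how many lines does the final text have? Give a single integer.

Answer: 9

Derivation:
Hunk 1: at line 1 remove [yhqr,fnw,gxfbu] add [fhiz,lccck,gxvrm] -> 7 lines: qgofq umpx fhiz lccck gxvrm rlhn hfv
Hunk 2: at line 1 remove [fhiz,lccck,gxvrm] add [nddbq] -> 5 lines: qgofq umpx nddbq rlhn hfv
Hunk 3: at line 1 remove [nddbq] add [agxfv] -> 5 lines: qgofq umpx agxfv rlhn hfv
Hunk 4: at line 3 remove [rlhn] add [hod,ilfa,mtnex] -> 7 lines: qgofq umpx agxfv hod ilfa mtnex hfv
Hunk 5: at line 4 remove [ilfa] add [udd,msd] -> 8 lines: qgofq umpx agxfv hod udd msd mtnex hfv
Hunk 6: at line 1 remove [umpx,agxfv,hod] add [qpjf,rap,gmze] -> 8 lines: qgofq qpjf rap gmze udd msd mtnex hfv
Hunk 7: at line 3 remove [udd] add [ysy,rzhn] -> 9 lines: qgofq qpjf rap gmze ysy rzhn msd mtnex hfv
Final line count: 9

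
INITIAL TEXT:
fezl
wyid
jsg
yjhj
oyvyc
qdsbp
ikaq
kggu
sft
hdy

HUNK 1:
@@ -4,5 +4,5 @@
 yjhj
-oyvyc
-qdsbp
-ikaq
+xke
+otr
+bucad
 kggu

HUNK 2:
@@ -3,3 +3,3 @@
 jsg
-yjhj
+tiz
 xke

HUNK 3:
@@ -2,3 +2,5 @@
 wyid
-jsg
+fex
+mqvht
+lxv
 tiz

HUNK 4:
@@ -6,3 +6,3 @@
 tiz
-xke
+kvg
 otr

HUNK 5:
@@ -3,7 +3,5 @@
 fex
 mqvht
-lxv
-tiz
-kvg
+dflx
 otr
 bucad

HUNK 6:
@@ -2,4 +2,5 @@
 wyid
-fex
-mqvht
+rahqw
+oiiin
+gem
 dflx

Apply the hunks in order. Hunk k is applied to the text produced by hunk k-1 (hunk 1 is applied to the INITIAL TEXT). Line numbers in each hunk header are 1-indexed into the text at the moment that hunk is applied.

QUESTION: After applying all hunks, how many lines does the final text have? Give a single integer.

Hunk 1: at line 4 remove [oyvyc,qdsbp,ikaq] add [xke,otr,bucad] -> 10 lines: fezl wyid jsg yjhj xke otr bucad kggu sft hdy
Hunk 2: at line 3 remove [yjhj] add [tiz] -> 10 lines: fezl wyid jsg tiz xke otr bucad kggu sft hdy
Hunk 3: at line 2 remove [jsg] add [fex,mqvht,lxv] -> 12 lines: fezl wyid fex mqvht lxv tiz xke otr bucad kggu sft hdy
Hunk 4: at line 6 remove [xke] add [kvg] -> 12 lines: fezl wyid fex mqvht lxv tiz kvg otr bucad kggu sft hdy
Hunk 5: at line 3 remove [lxv,tiz,kvg] add [dflx] -> 10 lines: fezl wyid fex mqvht dflx otr bucad kggu sft hdy
Hunk 6: at line 2 remove [fex,mqvht] add [rahqw,oiiin,gem] -> 11 lines: fezl wyid rahqw oiiin gem dflx otr bucad kggu sft hdy
Final line count: 11

Answer: 11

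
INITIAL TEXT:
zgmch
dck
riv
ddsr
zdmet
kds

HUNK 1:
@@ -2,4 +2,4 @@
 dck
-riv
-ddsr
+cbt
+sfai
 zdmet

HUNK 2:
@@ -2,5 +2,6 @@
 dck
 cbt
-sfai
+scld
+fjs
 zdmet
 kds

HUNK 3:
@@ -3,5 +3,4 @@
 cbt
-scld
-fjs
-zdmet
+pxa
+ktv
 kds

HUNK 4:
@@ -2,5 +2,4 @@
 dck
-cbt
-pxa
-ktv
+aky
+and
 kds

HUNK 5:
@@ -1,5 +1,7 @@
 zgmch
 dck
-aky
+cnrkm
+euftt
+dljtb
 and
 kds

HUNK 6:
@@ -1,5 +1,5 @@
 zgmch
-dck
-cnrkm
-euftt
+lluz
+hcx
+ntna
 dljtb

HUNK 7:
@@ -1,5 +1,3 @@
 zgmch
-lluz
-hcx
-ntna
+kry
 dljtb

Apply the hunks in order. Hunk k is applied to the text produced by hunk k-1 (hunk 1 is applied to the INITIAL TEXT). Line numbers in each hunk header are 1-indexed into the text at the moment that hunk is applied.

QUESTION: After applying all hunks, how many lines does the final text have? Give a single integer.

Answer: 5

Derivation:
Hunk 1: at line 2 remove [riv,ddsr] add [cbt,sfai] -> 6 lines: zgmch dck cbt sfai zdmet kds
Hunk 2: at line 2 remove [sfai] add [scld,fjs] -> 7 lines: zgmch dck cbt scld fjs zdmet kds
Hunk 3: at line 3 remove [scld,fjs,zdmet] add [pxa,ktv] -> 6 lines: zgmch dck cbt pxa ktv kds
Hunk 4: at line 2 remove [cbt,pxa,ktv] add [aky,and] -> 5 lines: zgmch dck aky and kds
Hunk 5: at line 1 remove [aky] add [cnrkm,euftt,dljtb] -> 7 lines: zgmch dck cnrkm euftt dljtb and kds
Hunk 6: at line 1 remove [dck,cnrkm,euftt] add [lluz,hcx,ntna] -> 7 lines: zgmch lluz hcx ntna dljtb and kds
Hunk 7: at line 1 remove [lluz,hcx,ntna] add [kry] -> 5 lines: zgmch kry dljtb and kds
Final line count: 5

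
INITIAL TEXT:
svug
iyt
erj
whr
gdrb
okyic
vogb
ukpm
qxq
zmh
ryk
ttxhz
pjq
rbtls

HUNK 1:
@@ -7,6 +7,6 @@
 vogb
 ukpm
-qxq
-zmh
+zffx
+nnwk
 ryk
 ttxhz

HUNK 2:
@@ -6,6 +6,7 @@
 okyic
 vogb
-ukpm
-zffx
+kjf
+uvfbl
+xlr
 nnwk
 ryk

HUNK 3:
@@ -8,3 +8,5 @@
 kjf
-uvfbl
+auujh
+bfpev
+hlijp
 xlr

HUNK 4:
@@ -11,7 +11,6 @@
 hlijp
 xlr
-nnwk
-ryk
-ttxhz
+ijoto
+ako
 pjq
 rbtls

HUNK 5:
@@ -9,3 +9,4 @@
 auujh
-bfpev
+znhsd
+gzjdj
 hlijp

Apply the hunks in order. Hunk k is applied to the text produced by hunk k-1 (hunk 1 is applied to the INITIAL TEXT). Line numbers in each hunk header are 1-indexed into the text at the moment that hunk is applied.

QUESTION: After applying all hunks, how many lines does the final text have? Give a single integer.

Hunk 1: at line 7 remove [qxq,zmh] add [zffx,nnwk] -> 14 lines: svug iyt erj whr gdrb okyic vogb ukpm zffx nnwk ryk ttxhz pjq rbtls
Hunk 2: at line 6 remove [ukpm,zffx] add [kjf,uvfbl,xlr] -> 15 lines: svug iyt erj whr gdrb okyic vogb kjf uvfbl xlr nnwk ryk ttxhz pjq rbtls
Hunk 3: at line 8 remove [uvfbl] add [auujh,bfpev,hlijp] -> 17 lines: svug iyt erj whr gdrb okyic vogb kjf auujh bfpev hlijp xlr nnwk ryk ttxhz pjq rbtls
Hunk 4: at line 11 remove [nnwk,ryk,ttxhz] add [ijoto,ako] -> 16 lines: svug iyt erj whr gdrb okyic vogb kjf auujh bfpev hlijp xlr ijoto ako pjq rbtls
Hunk 5: at line 9 remove [bfpev] add [znhsd,gzjdj] -> 17 lines: svug iyt erj whr gdrb okyic vogb kjf auujh znhsd gzjdj hlijp xlr ijoto ako pjq rbtls
Final line count: 17

Answer: 17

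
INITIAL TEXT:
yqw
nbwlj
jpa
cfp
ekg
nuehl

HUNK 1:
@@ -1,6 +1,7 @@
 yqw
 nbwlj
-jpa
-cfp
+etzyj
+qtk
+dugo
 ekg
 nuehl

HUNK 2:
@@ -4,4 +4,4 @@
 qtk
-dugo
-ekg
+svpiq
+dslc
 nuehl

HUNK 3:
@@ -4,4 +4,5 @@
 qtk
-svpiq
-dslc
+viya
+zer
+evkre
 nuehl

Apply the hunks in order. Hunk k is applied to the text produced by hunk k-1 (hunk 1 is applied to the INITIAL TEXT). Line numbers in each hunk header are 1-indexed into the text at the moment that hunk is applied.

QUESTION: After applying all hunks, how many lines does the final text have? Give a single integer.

Answer: 8

Derivation:
Hunk 1: at line 1 remove [jpa,cfp] add [etzyj,qtk,dugo] -> 7 lines: yqw nbwlj etzyj qtk dugo ekg nuehl
Hunk 2: at line 4 remove [dugo,ekg] add [svpiq,dslc] -> 7 lines: yqw nbwlj etzyj qtk svpiq dslc nuehl
Hunk 3: at line 4 remove [svpiq,dslc] add [viya,zer,evkre] -> 8 lines: yqw nbwlj etzyj qtk viya zer evkre nuehl
Final line count: 8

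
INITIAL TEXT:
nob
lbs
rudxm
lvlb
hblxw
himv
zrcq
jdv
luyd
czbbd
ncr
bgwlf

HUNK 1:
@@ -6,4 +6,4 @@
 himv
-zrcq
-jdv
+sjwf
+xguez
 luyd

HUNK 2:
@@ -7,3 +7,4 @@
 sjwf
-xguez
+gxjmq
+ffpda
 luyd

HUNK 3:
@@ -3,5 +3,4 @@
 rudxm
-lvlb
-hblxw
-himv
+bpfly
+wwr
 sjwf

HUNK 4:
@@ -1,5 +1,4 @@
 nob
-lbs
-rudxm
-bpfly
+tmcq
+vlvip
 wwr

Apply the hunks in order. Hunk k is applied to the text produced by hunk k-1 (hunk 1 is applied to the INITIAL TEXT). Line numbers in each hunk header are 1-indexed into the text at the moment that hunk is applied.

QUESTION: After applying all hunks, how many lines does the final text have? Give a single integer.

Answer: 11

Derivation:
Hunk 1: at line 6 remove [zrcq,jdv] add [sjwf,xguez] -> 12 lines: nob lbs rudxm lvlb hblxw himv sjwf xguez luyd czbbd ncr bgwlf
Hunk 2: at line 7 remove [xguez] add [gxjmq,ffpda] -> 13 lines: nob lbs rudxm lvlb hblxw himv sjwf gxjmq ffpda luyd czbbd ncr bgwlf
Hunk 3: at line 3 remove [lvlb,hblxw,himv] add [bpfly,wwr] -> 12 lines: nob lbs rudxm bpfly wwr sjwf gxjmq ffpda luyd czbbd ncr bgwlf
Hunk 4: at line 1 remove [lbs,rudxm,bpfly] add [tmcq,vlvip] -> 11 lines: nob tmcq vlvip wwr sjwf gxjmq ffpda luyd czbbd ncr bgwlf
Final line count: 11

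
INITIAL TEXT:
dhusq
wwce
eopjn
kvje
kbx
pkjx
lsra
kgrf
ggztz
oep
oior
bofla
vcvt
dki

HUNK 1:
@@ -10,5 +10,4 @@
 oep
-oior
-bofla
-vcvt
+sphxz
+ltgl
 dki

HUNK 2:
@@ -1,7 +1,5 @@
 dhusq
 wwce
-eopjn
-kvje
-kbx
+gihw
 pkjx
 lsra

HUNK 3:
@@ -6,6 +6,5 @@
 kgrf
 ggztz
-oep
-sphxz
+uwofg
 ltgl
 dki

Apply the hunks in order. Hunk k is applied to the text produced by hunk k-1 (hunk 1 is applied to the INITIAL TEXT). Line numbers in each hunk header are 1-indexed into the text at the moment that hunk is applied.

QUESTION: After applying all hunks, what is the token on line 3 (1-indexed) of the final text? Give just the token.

Answer: gihw

Derivation:
Hunk 1: at line 10 remove [oior,bofla,vcvt] add [sphxz,ltgl] -> 13 lines: dhusq wwce eopjn kvje kbx pkjx lsra kgrf ggztz oep sphxz ltgl dki
Hunk 2: at line 1 remove [eopjn,kvje,kbx] add [gihw] -> 11 lines: dhusq wwce gihw pkjx lsra kgrf ggztz oep sphxz ltgl dki
Hunk 3: at line 6 remove [oep,sphxz] add [uwofg] -> 10 lines: dhusq wwce gihw pkjx lsra kgrf ggztz uwofg ltgl dki
Final line 3: gihw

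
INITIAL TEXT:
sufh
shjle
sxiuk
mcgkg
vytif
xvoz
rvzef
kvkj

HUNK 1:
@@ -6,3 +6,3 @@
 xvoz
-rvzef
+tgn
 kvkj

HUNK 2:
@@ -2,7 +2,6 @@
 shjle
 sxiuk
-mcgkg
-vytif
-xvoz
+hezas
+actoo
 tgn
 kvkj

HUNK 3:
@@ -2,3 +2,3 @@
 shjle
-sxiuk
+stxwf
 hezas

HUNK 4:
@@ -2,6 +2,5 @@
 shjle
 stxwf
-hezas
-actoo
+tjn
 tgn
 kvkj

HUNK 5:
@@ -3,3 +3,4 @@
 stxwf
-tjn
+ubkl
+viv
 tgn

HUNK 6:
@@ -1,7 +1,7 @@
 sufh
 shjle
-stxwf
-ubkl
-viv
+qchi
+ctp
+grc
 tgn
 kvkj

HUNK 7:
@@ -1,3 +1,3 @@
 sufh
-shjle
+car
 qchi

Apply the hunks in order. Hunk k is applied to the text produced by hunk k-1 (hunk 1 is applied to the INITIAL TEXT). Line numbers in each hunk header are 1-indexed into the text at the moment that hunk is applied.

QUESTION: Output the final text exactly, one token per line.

Hunk 1: at line 6 remove [rvzef] add [tgn] -> 8 lines: sufh shjle sxiuk mcgkg vytif xvoz tgn kvkj
Hunk 2: at line 2 remove [mcgkg,vytif,xvoz] add [hezas,actoo] -> 7 lines: sufh shjle sxiuk hezas actoo tgn kvkj
Hunk 3: at line 2 remove [sxiuk] add [stxwf] -> 7 lines: sufh shjle stxwf hezas actoo tgn kvkj
Hunk 4: at line 2 remove [hezas,actoo] add [tjn] -> 6 lines: sufh shjle stxwf tjn tgn kvkj
Hunk 5: at line 3 remove [tjn] add [ubkl,viv] -> 7 lines: sufh shjle stxwf ubkl viv tgn kvkj
Hunk 6: at line 1 remove [stxwf,ubkl,viv] add [qchi,ctp,grc] -> 7 lines: sufh shjle qchi ctp grc tgn kvkj
Hunk 7: at line 1 remove [shjle] add [car] -> 7 lines: sufh car qchi ctp grc tgn kvkj

Answer: sufh
car
qchi
ctp
grc
tgn
kvkj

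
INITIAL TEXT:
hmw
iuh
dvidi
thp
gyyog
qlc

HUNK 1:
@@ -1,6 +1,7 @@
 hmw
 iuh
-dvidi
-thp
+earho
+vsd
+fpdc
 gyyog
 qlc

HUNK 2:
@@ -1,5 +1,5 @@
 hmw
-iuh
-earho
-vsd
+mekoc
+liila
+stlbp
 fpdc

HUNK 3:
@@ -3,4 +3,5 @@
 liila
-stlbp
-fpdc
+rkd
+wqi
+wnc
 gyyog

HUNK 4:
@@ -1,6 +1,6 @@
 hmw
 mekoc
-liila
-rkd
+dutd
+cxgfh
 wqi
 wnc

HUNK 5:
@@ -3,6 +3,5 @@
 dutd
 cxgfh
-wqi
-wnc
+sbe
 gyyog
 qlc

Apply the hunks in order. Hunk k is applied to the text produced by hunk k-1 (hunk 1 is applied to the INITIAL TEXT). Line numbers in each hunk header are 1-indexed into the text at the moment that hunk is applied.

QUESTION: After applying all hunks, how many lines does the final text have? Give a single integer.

Hunk 1: at line 1 remove [dvidi,thp] add [earho,vsd,fpdc] -> 7 lines: hmw iuh earho vsd fpdc gyyog qlc
Hunk 2: at line 1 remove [iuh,earho,vsd] add [mekoc,liila,stlbp] -> 7 lines: hmw mekoc liila stlbp fpdc gyyog qlc
Hunk 3: at line 3 remove [stlbp,fpdc] add [rkd,wqi,wnc] -> 8 lines: hmw mekoc liila rkd wqi wnc gyyog qlc
Hunk 4: at line 1 remove [liila,rkd] add [dutd,cxgfh] -> 8 lines: hmw mekoc dutd cxgfh wqi wnc gyyog qlc
Hunk 5: at line 3 remove [wqi,wnc] add [sbe] -> 7 lines: hmw mekoc dutd cxgfh sbe gyyog qlc
Final line count: 7

Answer: 7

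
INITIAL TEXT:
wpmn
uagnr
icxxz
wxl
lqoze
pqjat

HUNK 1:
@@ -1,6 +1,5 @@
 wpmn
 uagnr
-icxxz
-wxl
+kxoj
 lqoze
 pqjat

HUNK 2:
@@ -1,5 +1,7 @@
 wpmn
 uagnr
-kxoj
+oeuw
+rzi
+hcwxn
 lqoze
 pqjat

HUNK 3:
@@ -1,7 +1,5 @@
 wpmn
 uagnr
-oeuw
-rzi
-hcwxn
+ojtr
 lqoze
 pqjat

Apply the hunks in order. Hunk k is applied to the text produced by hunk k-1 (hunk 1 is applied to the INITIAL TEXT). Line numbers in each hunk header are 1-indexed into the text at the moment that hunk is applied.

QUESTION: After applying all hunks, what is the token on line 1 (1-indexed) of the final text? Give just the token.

Answer: wpmn

Derivation:
Hunk 1: at line 1 remove [icxxz,wxl] add [kxoj] -> 5 lines: wpmn uagnr kxoj lqoze pqjat
Hunk 2: at line 1 remove [kxoj] add [oeuw,rzi,hcwxn] -> 7 lines: wpmn uagnr oeuw rzi hcwxn lqoze pqjat
Hunk 3: at line 1 remove [oeuw,rzi,hcwxn] add [ojtr] -> 5 lines: wpmn uagnr ojtr lqoze pqjat
Final line 1: wpmn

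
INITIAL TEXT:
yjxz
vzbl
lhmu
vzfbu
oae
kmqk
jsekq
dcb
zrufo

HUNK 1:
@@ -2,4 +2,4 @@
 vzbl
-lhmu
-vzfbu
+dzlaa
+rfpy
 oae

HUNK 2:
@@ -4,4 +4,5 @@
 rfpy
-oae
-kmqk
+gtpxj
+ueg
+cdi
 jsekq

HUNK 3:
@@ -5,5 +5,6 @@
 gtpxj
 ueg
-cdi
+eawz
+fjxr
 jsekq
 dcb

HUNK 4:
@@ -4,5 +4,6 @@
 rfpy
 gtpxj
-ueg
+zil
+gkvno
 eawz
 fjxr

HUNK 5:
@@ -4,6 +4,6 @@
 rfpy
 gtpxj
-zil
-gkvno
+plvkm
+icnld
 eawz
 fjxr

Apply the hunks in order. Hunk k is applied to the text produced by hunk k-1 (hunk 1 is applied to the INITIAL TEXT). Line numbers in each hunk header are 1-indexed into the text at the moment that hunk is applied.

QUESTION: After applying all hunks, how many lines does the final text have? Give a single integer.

Hunk 1: at line 2 remove [lhmu,vzfbu] add [dzlaa,rfpy] -> 9 lines: yjxz vzbl dzlaa rfpy oae kmqk jsekq dcb zrufo
Hunk 2: at line 4 remove [oae,kmqk] add [gtpxj,ueg,cdi] -> 10 lines: yjxz vzbl dzlaa rfpy gtpxj ueg cdi jsekq dcb zrufo
Hunk 3: at line 5 remove [cdi] add [eawz,fjxr] -> 11 lines: yjxz vzbl dzlaa rfpy gtpxj ueg eawz fjxr jsekq dcb zrufo
Hunk 4: at line 4 remove [ueg] add [zil,gkvno] -> 12 lines: yjxz vzbl dzlaa rfpy gtpxj zil gkvno eawz fjxr jsekq dcb zrufo
Hunk 5: at line 4 remove [zil,gkvno] add [plvkm,icnld] -> 12 lines: yjxz vzbl dzlaa rfpy gtpxj plvkm icnld eawz fjxr jsekq dcb zrufo
Final line count: 12

Answer: 12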